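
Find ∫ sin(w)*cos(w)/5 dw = sin(w)^2/10 + C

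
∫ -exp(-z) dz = exp(-z) + C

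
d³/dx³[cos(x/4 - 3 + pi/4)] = sin(x/4 - 3 + pi/4)/64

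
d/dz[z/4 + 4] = 1/4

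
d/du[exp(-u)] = -exp(-u)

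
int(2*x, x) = x^2 + C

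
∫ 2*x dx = x^2 + C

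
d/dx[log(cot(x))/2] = -1/sin(2*x)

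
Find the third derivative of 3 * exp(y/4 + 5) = 3*exp(y/4 + 5)/64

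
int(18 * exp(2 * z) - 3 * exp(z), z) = (9*exp(z) - 3)*exp(z) + C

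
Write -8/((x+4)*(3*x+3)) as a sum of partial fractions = 8/(9*(x + 4)) - 8/(9*(x + 1))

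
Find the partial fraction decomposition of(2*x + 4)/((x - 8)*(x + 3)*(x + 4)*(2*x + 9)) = 8/(15*(2*x + 9)) - 1/(3*(x + 4)) + 2/(33*(x + 3)) + 1/(165*(x - 8))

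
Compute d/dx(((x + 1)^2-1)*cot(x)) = -x^2/sin(x)^2 + 2*x/tan(x) - 2*x/sin(x)^2 + 2/tan(x)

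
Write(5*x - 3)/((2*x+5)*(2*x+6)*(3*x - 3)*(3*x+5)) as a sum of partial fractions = 51/(160*(3*x + 5)) - 62/(105*(2*x + 5)) + 3/(16*(x + 3)) + 1/(672*(x - 1))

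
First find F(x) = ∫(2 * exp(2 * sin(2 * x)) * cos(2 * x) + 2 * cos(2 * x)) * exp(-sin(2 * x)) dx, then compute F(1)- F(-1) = -2*exp(-sin(2)) + 2*exp(sin(2))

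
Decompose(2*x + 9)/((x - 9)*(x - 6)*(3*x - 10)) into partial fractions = 141/(136*(3*x - 10)) - 7/(8*(x - 6)) + 9/(17*(x - 9))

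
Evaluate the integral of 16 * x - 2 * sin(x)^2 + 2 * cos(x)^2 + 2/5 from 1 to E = -42/5 - sin(2) + sin(2*E) + 2*E/5 + 8*exp(2)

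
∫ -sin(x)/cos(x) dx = log(cos(x)/2) + C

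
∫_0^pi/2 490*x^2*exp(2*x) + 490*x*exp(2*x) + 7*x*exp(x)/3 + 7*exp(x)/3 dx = 7*pi*exp(pi/2)/6 + 245*pi^2*exp(pi)/4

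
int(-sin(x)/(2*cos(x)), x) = log(cos(x))/2 + C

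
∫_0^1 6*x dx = 3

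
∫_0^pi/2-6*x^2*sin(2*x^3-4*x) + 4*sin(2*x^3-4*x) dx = -1 + cos(pi^3/4)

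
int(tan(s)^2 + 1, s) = tan(s) + C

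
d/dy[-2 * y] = -2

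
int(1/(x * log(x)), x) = log(2*log(x)) + C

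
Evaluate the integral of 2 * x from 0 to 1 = 1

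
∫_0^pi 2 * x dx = pi^2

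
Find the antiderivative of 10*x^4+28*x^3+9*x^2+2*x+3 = 2*x^5 + 7*x^4 + 3*x^3 + x^2 + 3*x + C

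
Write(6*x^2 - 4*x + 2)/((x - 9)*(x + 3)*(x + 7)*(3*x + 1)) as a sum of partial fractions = -27/(1120*(3*x + 1)) - 81/(320*(x + 7)) + 17/(96*(x + 3)) + 113/(1344*(x - 9))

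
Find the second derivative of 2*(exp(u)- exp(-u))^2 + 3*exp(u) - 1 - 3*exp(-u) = (8*exp(4*u) + 3*exp(3*u) - 3*exp(u) + 8)*exp(-2*u)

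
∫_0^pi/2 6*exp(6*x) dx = -1 + exp(3*pi)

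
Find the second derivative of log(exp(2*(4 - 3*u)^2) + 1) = (1296*u^2*exp(18*u^2 - 48*u + 32) - 3456*u*exp(18*u^2 - 48*u + 32) + 2340*exp(18*u^2 - 48*u + 32) + 36*exp(36*u^2 - 96*u + 64))/(1 + 2*exp(32)*exp(-48*u)*exp(18*u^2) + exp(64)*exp(-96*u)*exp(36*u^2))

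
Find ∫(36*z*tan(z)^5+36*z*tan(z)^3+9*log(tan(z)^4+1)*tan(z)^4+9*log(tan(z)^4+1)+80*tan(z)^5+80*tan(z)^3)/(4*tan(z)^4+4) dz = (9*z/4 + 5)*log(tan(z)^4 + 1) + C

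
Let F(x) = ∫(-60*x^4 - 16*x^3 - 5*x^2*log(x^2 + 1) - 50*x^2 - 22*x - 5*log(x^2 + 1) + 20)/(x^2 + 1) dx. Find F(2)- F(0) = -152 - 13*log(5)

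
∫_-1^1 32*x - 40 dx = -80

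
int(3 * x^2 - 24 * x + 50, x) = x^3 - 12*x^2 + 50*x + C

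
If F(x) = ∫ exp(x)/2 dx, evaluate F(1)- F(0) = -1/2 + E/2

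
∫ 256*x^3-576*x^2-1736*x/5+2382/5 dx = 64*x^4 - 192*x^3 - 868*x^2/5 + 2382*x/5 + C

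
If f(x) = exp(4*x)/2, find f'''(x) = 32*exp(4*x)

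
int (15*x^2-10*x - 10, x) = 5*x^3 - 5*x^2 - 10*x + C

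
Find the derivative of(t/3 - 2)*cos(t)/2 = -t*sin(t)/6 + sin(t) + cos(t)/6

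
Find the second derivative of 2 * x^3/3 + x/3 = 4*x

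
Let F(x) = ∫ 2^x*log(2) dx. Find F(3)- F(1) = 6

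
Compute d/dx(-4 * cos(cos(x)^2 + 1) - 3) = -8*sin(x)*sin(cos(x)^2 + 1)*cos(x)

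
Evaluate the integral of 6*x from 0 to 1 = 3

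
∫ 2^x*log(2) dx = 2^x + C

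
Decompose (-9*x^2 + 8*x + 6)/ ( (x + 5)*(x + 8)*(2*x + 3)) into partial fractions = -15/(13*(2*x + 3)) - 634/(39*(x + 8)) + 37/(3*(x + 5))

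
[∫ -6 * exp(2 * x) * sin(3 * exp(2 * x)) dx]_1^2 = cos(3*exp(4)) - cos(3*exp(2))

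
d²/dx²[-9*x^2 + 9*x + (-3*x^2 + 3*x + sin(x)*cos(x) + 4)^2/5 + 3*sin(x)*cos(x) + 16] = 12*x^2*sin(2*x)/5 + 108*x^2/5 - 12*x*sin(2*x)/5 - 24*x*cos(2*x)/5 - 108*x/5 + 4*(1 - cos(2*x))^2/5 - 52*sin(2*x)/5 + 4*cos(2*x) - 126/5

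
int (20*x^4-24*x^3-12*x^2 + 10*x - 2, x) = 4*x^5 - 6*x^4 - 4*x^3 + 5*x^2 - 2*x + C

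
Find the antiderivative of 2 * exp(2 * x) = exp(2*x) + C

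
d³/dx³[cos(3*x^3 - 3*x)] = 729*x^6*sin(3*x^3 - 3*x) - 729*x^4*sin(3*x^3 - 3*x) - 486*x^3*cos(3*x^3 - 3*x) + 243*x^2*sin(3*x^3 - 3*x) + 162*x*cos(3*x^3 - 3*x) - 45*sin(3*x^3 - 3*x)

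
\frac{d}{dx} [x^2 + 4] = 2*x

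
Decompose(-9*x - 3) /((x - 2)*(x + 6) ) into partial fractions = -51/(8*(x + 6)) - 21/(8*(x - 2))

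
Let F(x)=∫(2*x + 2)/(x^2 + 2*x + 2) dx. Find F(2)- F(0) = -log(2) + log(10)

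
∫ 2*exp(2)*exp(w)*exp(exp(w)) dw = 2*exp(exp(w) + 2) + C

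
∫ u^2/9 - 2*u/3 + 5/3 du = u^3/27 - u^2/3 + 5*u/3 + C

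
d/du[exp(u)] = exp(u)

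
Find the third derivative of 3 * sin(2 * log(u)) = (36*sin(2*log(u)) - 12*cos(2*log(u)))/u^3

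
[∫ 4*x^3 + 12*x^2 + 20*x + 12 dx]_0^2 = 112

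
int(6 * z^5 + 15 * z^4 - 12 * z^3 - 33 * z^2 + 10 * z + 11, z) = z^6 + 3*z^5 - 3*z^4 - 11*z^3 + 5*z^2 + 11*z + C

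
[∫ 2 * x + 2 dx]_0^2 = 8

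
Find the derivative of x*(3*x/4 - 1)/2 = 3*x/4 - 1/2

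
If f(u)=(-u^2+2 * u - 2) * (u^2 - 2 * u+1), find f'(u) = -4*u^3 + 12*u^2 - 14*u + 6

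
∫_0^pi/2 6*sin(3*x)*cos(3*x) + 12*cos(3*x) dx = -3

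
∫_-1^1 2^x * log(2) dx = 3/2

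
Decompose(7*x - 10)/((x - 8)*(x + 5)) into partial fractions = 45/(13*(x + 5)) + 46/(13*(x - 8))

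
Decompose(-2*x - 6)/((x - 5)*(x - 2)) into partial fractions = 10/(3*(x - 2)) - 16/(3*(x - 5))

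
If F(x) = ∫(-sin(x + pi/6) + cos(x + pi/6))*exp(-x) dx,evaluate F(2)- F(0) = -1/2 + exp(-2)*sin(pi/6 + 2)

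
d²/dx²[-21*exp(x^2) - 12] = -84*x^2*exp(x^2) - 42*exp(x^2)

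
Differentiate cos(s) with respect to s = -sin(s)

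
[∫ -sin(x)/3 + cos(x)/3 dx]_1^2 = sqrt(2)*(-sin(pi/4 + 1) + sin(pi/4 + 2))/3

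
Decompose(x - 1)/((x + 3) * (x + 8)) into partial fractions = 9/(5*(x + 8)) - 4/(5*(x + 3))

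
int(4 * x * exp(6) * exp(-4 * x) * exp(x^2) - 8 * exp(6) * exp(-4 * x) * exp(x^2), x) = 2*exp((x - 2)^2 + 2) + C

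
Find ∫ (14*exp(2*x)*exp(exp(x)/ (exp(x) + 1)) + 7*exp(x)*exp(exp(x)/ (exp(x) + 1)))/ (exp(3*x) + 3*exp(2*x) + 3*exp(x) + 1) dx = (5*exp(x) + 7*exp((x*(exp(x) + 1) + exp(x))/(exp(x) + 1)) + 5)/(exp(x) + 1) + C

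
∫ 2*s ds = s^2 + C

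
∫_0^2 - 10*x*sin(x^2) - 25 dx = -55 + 5*cos(4)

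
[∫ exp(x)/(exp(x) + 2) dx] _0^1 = -log(6) + log(4 + 2*E)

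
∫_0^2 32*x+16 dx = 96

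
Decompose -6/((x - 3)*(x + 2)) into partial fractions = 6/(5*(x + 2)) - 6/(5*(x - 3))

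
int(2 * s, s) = s^2 + C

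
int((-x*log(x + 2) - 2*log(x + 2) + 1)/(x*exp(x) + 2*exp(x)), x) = exp(-x)*log(x + 2) + C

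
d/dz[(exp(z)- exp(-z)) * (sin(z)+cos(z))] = 2*(exp(2*z)*cos(z) + sin(z))*exp(-z)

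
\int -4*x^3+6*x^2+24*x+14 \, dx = -x^4 + 2*x^3 + 12*x^2 + 14*x + C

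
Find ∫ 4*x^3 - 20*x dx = x^4 - 10*x^2 + C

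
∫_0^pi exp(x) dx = -1 + exp(pi)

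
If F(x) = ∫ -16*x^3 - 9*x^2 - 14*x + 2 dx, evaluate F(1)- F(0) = -12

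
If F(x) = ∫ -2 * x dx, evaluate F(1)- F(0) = -1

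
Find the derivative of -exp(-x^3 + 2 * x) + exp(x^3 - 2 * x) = 3*x^2*exp(-x^3 + 2*x) + 3*x^2*exp(x^3 - 2*x) - 2*exp(-x^3 + 2*x) - 2*exp(x^3 - 2*x)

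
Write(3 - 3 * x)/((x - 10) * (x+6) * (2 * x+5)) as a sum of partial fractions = -6/(25*(2*x + 5)) + 3/(16*(x + 6)) - 27/(400*(x - 10))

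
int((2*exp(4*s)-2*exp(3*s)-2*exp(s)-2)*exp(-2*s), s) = (-exp(2*s) + exp(s) + 1)^2*exp(-2*s) + C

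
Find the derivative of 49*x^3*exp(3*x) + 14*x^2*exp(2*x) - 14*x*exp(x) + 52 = 147*x^3*exp(3*x) + 147*x^2*exp(3*x) + 28*x^2*exp(2*x) + 28*x*exp(2*x) - 14*x*exp(x) - 14*exp(x)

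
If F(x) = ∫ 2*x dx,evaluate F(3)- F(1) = 8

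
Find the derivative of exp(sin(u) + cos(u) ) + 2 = sqrt(2)*exp(sin(u))*exp(cos(u))*cos(u + pi/4)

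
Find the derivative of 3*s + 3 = 3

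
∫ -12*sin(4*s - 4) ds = 3*cos(4*s - 4) + C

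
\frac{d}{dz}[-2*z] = -2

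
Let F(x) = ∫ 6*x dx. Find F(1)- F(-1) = 0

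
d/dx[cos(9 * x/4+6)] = -9*sin(9*x/4 + 6)/4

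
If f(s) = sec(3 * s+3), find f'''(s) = 162*tan(3*s + 3)^3*sec(3*s + 3) + 135*tan(3*s + 3)*sec(3*s + 3)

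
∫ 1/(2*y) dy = log(y)/2 + C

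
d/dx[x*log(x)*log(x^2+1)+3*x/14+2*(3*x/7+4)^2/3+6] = (24*x^3 + 98*x^2*log(x)*log(x^2 + 1) + 196*x^2*log(x) + 98*x^2*log(x^2 + 1) + 245*x^2 + 24*x + 98*log(x)*log(x^2 + 1) + 98*log(x^2 + 1) + 245)/(98*x^2 + 98)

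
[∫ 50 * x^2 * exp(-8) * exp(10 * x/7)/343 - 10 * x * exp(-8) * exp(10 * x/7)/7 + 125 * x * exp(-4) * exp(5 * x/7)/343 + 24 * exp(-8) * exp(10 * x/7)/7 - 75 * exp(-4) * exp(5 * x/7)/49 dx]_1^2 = -90*exp(-18/7)/49 - 529*exp(-46/7)/245 + 324*exp(-36/7)/245 + 115*exp(-23/7)/49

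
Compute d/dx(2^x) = 2^x*log(2)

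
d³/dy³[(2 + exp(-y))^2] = (-4*exp(y) - 8)*exp(-2*y)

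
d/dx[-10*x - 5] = -10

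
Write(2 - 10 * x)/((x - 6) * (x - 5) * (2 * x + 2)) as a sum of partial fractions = 1/(7*(x + 1)) + 4/(x - 5) - 29/(7*(x - 6))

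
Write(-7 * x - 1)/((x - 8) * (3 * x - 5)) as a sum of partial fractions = 2/(3*x - 5) - 3/(x - 8)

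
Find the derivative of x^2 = 2*x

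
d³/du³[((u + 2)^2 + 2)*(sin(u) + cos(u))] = u^2*sin(u) - u^2*cos(u) - 2*u*sin(u) - 10*u*cos(u) - 12*sin(u) - 12*cos(u)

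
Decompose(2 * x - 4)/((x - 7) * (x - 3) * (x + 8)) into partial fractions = -4/(33*(x + 8)) - 1/(22*(x - 3)) + 1/(6*(x - 7))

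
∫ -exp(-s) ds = exp(-s) + C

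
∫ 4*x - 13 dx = 2*x^2 - 13*x + C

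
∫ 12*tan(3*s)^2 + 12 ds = 4*tan(3*s) + C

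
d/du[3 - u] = -1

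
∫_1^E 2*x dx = -1 + exp(2)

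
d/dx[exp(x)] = exp(x)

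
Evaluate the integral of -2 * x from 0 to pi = -pi^2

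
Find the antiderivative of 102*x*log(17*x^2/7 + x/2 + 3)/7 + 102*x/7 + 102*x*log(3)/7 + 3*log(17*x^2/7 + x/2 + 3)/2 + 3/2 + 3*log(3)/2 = 3*(34*x^2 + 7*x + 42)*log(51*x^2/7 + 3*x/2 + 9)/14 + C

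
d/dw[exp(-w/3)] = -exp(-w/3)/3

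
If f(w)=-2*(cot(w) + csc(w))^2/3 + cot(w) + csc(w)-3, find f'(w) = (-cos(w) - 1 + 4*cos(w)^2/(3*sin(w)) + 8*cos(w)/(3*sin(w)) + 4/(3*sin(w)))/sin(w)^2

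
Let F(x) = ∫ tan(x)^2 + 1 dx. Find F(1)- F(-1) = 2*tan(1)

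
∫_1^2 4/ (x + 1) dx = -4*log(2) + 4*log(3)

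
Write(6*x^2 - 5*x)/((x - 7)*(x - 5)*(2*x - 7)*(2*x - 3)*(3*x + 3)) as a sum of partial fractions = -4/(385*(2*x - 3)) + 16/(81*(2*x - 7)) + 11/(6480*(x + 1)) - 125/(756*(x - 5)) + 37/(528*(x - 7))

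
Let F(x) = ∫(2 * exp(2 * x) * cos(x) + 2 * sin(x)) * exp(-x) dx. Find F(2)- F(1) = -(E - exp(-1))*(cos(1) + sin(1)) + (-exp(-2) + exp(2))*(cos(2) + sin(2))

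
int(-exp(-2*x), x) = exp(-2*x)/2 + C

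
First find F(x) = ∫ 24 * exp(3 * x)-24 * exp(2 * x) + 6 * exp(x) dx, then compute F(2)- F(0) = -1 + (-1 + 2*exp(2))^3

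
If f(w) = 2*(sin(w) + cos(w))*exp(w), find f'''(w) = -8*exp(w)*sin(w)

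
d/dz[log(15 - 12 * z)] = 4/(4*z - 5)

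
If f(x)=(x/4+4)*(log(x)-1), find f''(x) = (x - 16)/(4*x^2)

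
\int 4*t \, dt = 2*t^2 + C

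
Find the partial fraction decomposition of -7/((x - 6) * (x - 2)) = 7/(4*(x - 2)) - 7/(4*(x - 6))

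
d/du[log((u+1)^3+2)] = (3*u^2 + 6*u + 3)/(u^3 + 3*u^2 + 3*u + 3)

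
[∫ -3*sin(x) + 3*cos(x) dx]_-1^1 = 6*sin(1)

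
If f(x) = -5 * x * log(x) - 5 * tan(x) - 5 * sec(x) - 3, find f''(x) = (-10*x*sin(x)/cos(x)^3 + 5*x/cos(x) - 10*x/cos(x)^3 - 5)/x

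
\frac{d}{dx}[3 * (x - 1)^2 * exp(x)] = 3*x^2*exp(x) - 3*exp(x)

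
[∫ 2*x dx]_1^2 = 3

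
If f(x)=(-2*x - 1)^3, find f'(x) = -24*x^2 - 24*x - 6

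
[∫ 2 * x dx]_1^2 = 3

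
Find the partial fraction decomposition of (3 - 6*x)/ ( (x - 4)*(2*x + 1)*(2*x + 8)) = -4/(21*(2*x + 1)) + 27/(112*(x + 4)) - 7/(48*(x - 4))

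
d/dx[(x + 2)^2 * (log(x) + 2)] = (2*x^2*log(x) + 5*x^2 + 4*x*log(x) + 12*x + 4)/x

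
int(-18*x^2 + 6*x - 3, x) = -6*x^3 + 3*x^2 - 3*x + C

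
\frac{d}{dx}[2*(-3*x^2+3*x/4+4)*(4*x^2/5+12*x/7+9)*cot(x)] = 24*x^4/(5*sin(x)^2) - 96*x^3/(5*tan(x)) + 318*x^3/(35*sin(x)^2) - 954*x^2/(35*tan(x)) + 1576*x^2/(35*sin(x)^2) - 3152*x/(35*tan(x)) - 381*x/(14*sin(x)^2) + 381/(14*tan(x)) - 72/sin(x)^2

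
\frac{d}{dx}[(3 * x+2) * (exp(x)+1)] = 3*x*exp(x) + 5*exp(x) + 3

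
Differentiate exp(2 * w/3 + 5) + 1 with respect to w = 2*exp(2*w/3 + 5)/3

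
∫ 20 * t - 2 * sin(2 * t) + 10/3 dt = 10*t^2 + 10*t/3 + cos(2*t) + C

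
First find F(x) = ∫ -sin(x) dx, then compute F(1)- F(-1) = 0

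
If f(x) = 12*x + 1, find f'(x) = 12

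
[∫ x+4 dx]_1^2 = 11/2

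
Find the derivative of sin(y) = cos(y)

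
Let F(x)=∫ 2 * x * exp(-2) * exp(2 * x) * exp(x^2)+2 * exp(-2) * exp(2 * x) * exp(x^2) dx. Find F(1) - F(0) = E - exp(-2)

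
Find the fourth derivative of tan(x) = 24*tan(x)^5 + 40*tan(x)^3 + 16*tan(x)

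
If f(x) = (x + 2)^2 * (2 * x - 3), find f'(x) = 6*x^2 + 10*x - 4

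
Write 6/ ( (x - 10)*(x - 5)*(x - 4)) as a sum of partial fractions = 1/(x - 4) - 6/(5*(x - 5)) + 1/(5*(x - 10))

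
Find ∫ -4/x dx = -4*log(x) + C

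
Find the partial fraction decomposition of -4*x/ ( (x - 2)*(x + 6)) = -3/(x + 6) - 1/(x - 2)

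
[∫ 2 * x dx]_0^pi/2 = pi^2/4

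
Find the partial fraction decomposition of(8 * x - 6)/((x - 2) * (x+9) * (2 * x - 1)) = 8/(57*(2*x - 1)) - 78/(209*(x + 9)) + 10/(33*(x - 2))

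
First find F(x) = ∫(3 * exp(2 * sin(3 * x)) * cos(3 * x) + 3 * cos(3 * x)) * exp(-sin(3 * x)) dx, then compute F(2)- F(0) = -exp(-sin(6)) + exp(sin(6))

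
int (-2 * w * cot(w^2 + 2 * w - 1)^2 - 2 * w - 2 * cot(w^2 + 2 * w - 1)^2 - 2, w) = cot((w + 1)^2 - 2) + C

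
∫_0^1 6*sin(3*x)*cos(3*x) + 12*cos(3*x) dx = -4 + (sin(3) + 2)^2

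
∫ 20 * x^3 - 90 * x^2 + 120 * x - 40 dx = 5*x^4 - 30*x^3 + 60*x^2 - 40*x + C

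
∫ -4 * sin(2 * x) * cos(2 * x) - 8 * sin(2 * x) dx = (cos(2*x) + 2)^2 + C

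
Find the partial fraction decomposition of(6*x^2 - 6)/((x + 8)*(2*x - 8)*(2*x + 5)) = -63/(143*(2*x + 5)) + 63/(44*(x + 8)) + 15/(52*(x - 4))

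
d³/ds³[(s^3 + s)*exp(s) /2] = s^3*exp(s)/2 + 9*s^2*exp(s)/2 + 19*s*exp(s)/2 + 9*exp(s)/2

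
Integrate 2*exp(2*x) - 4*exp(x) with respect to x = (exp(x) - 2)^2 + C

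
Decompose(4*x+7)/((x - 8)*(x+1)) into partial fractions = -1/(3*(x + 1)) + 13/(3*(x - 8))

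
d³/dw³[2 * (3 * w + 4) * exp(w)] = 6*w*exp(w) + 26*exp(w)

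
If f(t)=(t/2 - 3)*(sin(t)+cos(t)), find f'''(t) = t*sin(t)/2 - t*cos(t)/2 - 9*sin(t)/2 + 3*cos(t)/2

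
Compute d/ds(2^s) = 2^s*log(2)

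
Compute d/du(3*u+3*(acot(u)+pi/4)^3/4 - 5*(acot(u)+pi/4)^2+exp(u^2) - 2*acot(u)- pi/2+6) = (128*u^3*exp(u^2) + 192*u^2 + 128*u*exp(u^2) - 144*acot(u)^2 - 72*pi*acot(u) + 640*acot(u) - 9*pi^2 + 320 + 160*pi)/(64*u^2 + 64)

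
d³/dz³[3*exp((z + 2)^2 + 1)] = 24*z^3*exp(z^2 + 4*z + 5) + 144*z^2*exp(z^2 + 4*z + 5) + 324*z*exp(z^2 + 4*z + 5) + 264*exp(z^2 + 4*z + 5)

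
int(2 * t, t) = t^2 + C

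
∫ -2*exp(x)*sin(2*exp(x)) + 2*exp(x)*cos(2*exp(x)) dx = sqrt(2)*sin(2*exp(x) + pi/4) + C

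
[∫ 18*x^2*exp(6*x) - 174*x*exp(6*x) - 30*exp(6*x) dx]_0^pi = 6*pi*(-5 + pi/2)*exp(6*pi)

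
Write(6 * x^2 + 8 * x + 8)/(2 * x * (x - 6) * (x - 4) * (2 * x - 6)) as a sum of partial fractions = 43/(18*(x - 3)) - 17/(4*(x - 4)) + 17/(9*(x - 6)) - 1/(36*x)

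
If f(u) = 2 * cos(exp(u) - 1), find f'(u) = -2*exp(u)*sin(exp(u) - 1)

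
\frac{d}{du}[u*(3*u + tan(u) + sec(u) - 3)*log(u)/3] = u*log(u)*tan(u)^2/3 + u*log(u)*tan(u)*sec(u)/3 + 7*u*log(u)/3 + u + log(u)*tan(u)/3 + log(u)*sec(u)/3 - log(u) + tan(u)/3 + sec(u)/3 - 1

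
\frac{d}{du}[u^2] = 2*u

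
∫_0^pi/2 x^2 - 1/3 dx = -pi/6 + pi^3/24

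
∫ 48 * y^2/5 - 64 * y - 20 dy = 16*y^3/5 - 32*y^2 - 20*y + C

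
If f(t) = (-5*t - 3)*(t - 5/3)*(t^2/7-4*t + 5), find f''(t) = -60*t^2/7 + 872*t/7 - 1916/21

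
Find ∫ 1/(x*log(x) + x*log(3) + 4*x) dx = log(log(3*x) + 4) + C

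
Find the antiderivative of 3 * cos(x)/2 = 3*sin(x)/2 + C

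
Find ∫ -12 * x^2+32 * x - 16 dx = -4*x^3 + 16*x^2 - 16*x + C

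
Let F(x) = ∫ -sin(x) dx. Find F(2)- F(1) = -cos(1) + cos(2)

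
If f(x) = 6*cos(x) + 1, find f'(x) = -6*sin(x)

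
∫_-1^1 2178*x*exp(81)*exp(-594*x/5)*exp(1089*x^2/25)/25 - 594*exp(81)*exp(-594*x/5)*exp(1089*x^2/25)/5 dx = -exp(6084/25) + exp(144/25)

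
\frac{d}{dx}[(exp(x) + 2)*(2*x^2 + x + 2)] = 2*x^2*exp(x) + 5*x*exp(x) + 8*x + 3*exp(x) + 2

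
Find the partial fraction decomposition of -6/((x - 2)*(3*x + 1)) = 18/(7*(3*x + 1)) - 6/(7*(x - 2))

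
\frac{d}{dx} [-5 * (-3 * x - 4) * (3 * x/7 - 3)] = 90*x/7 - 255/7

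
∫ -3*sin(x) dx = 3*cos(x) + C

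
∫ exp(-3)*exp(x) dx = exp(x - 3) + C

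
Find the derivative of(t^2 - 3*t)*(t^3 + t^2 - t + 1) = 5*t^4 - 8*t^3 - 12*t^2 + 8*t - 3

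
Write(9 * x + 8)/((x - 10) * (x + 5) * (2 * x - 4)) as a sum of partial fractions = -37/(210*(x + 5)) - 13/(56*(x - 2)) + 49/(120*(x - 10))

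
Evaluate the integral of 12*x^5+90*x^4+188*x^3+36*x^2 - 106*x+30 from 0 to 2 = 1400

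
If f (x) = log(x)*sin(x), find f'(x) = (x*log(x)*cos(x) + sin(x))/x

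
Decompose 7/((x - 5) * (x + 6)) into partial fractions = -7/(11*(x + 6)) + 7/(11*(x - 5))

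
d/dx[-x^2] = -2*x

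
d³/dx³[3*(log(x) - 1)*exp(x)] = (3*x^3*exp(x)*log(x) - 3*x^3*exp(x) + 9*x^2*exp(x) - 9*x*exp(x) + 6*exp(x))/x^3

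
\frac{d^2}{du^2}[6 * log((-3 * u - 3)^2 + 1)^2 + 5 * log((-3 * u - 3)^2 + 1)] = (-1944*u^2*log(9*u^2 + 18*u + 10) + 3078*u^2 - 3888*u*log(9*u^2 + 18*u + 10) + 6156*u - 1728*log(9*u^2 + 18*u + 10) + 3168)/(81*u^4 + 324*u^3 + 504*u^2 + 360*u + 100)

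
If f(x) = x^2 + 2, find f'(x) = 2*x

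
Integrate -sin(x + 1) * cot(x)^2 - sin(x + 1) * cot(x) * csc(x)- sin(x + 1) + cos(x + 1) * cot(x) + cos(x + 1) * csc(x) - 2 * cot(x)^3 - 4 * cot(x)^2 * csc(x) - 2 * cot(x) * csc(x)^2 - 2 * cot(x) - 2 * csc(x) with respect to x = (cot(x) + csc(x))*(sin(x + 1) + cot(x) + csc(x)) + C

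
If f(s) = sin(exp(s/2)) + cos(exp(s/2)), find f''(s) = sqrt(2)*(exp(s/2)*cos(exp(s/2) + pi/4) - exp(s)*sin(exp(s/2) + pi/4))/4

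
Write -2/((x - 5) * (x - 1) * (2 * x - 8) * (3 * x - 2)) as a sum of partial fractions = 27/(130*(3*x - 2)) - 1/(12*(x - 1)) + 1/(30*(x - 4)) - 1/(52*(x - 5))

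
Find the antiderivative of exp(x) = exp(x) + C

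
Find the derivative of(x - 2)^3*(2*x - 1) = 8*x^3 - 39*x^2 + 60*x - 28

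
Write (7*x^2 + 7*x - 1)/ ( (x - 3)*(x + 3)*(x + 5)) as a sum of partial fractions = 139/(16*(x + 5)) - 41/(12*(x + 3)) + 83/(48*(x - 3))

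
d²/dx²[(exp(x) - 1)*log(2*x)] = (x^2*exp(x)*log(x) + x^2*exp(x)*log(2) + 2*x*exp(x) - exp(x) + 1)/x^2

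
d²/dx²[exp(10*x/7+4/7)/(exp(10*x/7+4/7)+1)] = (100*exp(10*x/7 + 4/7) - 100*exp(20*x/7 + 8/7))/(49*exp(12/7)*exp(30*x/7) + 147*exp(8/7)*exp(20*x/7) + 147*exp(4/7)*exp(10*x/7) + 49)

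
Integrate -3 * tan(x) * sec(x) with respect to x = -3*sec(x) + C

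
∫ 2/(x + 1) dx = log(3*(x + 1)^2) + C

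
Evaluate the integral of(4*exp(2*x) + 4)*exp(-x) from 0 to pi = -4*exp(-pi) + 4*exp(pi)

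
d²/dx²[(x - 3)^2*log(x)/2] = (2*x^2*log(x) + 3*x^2 - 6*x - 9)/(2*x^2)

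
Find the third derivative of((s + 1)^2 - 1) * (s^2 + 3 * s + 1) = 24*s + 30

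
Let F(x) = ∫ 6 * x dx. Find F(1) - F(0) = 3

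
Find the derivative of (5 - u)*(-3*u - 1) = 6*u - 14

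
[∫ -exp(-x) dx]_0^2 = -1 + exp(-2)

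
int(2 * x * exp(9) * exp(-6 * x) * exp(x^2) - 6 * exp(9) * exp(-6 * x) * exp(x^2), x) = exp((x - 3)^2) + C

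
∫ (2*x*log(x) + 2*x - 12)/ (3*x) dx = 2*(x - 6)*log(x)/3 + C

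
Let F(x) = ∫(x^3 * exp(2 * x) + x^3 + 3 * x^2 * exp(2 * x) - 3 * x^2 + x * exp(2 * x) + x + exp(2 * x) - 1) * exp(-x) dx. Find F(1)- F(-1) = 0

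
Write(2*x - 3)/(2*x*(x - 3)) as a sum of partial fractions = 1/(2*(x - 3)) + 1/(2*x)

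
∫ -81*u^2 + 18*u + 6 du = -27*u^3 + 9*u^2 + 6*u + C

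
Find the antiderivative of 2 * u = u^2 + C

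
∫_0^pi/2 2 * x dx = pi^2/4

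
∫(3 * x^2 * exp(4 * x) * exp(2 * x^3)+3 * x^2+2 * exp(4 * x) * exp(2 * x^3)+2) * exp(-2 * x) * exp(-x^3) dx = 2*sinh(x*(x^2 + 2)) + C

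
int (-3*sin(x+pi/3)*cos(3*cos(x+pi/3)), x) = sin(3*cos(x + pi/3)) + C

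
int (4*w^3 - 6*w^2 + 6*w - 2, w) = w^4 - 2*w^3 + 3*w^2 - 2*w + C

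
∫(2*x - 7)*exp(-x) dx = (5 - 2*x)*exp(-x) + C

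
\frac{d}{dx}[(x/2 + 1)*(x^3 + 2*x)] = 2*x^3 + 3*x^2 + 2*x + 2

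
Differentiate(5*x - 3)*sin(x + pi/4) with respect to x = 5*x*cos(x + pi/4) + 5*sin(x + pi/4) - 3*cos(x + pi/4)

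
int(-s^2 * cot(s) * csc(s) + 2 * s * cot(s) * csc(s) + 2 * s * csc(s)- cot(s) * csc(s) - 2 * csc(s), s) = (s - 1)^2*csc(s) + C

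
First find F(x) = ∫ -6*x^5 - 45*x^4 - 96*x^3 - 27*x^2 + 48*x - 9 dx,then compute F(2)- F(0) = -730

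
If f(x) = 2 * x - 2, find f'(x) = 2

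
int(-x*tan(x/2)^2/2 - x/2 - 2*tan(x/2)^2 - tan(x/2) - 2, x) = (-x - 4)*tan(x/2) + C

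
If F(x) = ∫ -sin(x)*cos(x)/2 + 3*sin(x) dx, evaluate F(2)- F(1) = -(-3 + cos(1)/2)^2 + (-3 + cos(2)/2)^2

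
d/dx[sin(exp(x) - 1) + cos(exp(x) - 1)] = sqrt(2)*exp(x)*cos(exp(x) - 1 + pi/4)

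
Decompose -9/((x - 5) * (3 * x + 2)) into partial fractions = 27/(17*(3*x + 2)) - 9/(17*(x - 5))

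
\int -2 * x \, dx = -x^2 + C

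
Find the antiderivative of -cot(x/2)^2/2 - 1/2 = cot(x/2) + C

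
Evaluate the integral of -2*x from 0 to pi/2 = -pi^2/4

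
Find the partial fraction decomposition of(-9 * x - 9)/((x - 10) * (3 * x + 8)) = -45/(38*(3*x + 8)) - 99/(38*(x - 10))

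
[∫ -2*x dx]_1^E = 1 - exp(2)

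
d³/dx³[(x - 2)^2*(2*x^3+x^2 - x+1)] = 120*x^2 - 168*x + 18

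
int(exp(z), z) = exp(z) + C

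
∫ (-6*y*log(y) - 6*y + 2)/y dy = 2*(1 - 3*y)*log(y) + C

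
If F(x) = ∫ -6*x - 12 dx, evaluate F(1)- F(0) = -15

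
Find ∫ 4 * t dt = 2*t^2 + C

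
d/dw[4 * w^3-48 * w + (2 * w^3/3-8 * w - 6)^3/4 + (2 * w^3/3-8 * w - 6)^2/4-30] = 2*w^8/3 - 56*w^6/3 - 34*w^5/3 + 160*w^4 + 544*w^3/3 - 324*w^2 - 544*w - 240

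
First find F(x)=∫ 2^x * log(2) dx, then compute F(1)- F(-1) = 3/2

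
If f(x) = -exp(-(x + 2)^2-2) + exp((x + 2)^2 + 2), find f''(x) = (4*x^2*exp(2*x^2 + 8*x + 12) - 4*x^2 + 16*x*exp(2*x^2 + 8*x + 12) - 16*x + 18*exp(2*x^2 + 8*x + 12) - 14)*exp(-x^2 - 4*x - 6)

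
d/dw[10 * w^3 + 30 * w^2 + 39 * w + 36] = 30*w^2 + 60*w + 39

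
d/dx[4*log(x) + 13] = 4/x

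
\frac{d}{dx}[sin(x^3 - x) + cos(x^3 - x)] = sqrt(2)*(3*x^2 - 1)*cos(x^3 - x + pi/4)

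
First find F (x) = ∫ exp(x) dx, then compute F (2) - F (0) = -1 + exp(2)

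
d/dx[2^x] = 2^x*log(2)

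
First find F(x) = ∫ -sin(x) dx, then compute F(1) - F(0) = -1 + cos(1)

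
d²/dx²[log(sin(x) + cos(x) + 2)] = (-2*sqrt(2)*sin(x + pi/4) - 2)/(sin(2*x) + 4*sqrt(2)*sin(x + pi/4) + 5)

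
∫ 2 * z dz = z^2 + C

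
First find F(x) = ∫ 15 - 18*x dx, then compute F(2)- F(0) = -6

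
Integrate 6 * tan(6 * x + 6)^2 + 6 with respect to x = tan(6*x + 6) + C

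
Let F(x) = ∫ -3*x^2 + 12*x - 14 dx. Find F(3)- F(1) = -6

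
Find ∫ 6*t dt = 3*t^2 + C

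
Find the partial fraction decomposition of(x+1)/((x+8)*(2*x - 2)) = 7/(18*(x + 8)) + 1/(9*(x - 1))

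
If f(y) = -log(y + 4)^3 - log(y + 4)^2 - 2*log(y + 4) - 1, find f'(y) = (-3*log(y + 4)^2 - 2*log(y + 4) - 2)/(y + 4)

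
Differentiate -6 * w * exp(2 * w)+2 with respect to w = -12*w*exp(2*w) - 6*exp(2*w)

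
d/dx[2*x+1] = 2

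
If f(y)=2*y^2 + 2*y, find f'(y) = 4*y + 2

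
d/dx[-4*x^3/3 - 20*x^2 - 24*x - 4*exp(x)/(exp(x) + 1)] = (-4*x^2*exp(2*x) - 8*x^2*exp(x) - 4*x^2 - 40*x*exp(2*x) - 80*x*exp(x) - 40*x - 24*exp(2*x) - 52*exp(x) - 24)/(exp(2*x) + 2*exp(x) + 1)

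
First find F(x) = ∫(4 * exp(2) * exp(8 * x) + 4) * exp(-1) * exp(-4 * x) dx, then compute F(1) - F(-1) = -exp(-3) - exp(-5) + exp(3) + exp(5)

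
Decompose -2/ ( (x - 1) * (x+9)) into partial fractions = 1/(5*(x + 9)) - 1/(5*(x - 1))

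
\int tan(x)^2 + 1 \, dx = tan(x) + C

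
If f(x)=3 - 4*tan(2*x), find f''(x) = -32*sin(2*x)/cos(2*x)^3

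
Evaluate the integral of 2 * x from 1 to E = -1 + exp(2)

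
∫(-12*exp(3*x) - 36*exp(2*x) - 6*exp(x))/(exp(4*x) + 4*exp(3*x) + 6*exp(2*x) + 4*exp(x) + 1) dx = 3*(exp(3*x) + 7*exp(2*x) + 13*exp(x) + 5)/(exp(3*x) + 3*exp(2*x) + 3*exp(x) + 1) + C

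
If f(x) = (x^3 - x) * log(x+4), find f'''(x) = (6*x^3*log(x + 4) + 11*x^3 + 72*x^2*log(x + 4) + 108*x^2 + 288*x*log(x + 4) + 289*x + 384*log(x + 4) + 12)/(x^3 + 12*x^2 + 48*x + 64)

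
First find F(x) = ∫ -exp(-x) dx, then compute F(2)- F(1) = -exp(-1) + exp(-2)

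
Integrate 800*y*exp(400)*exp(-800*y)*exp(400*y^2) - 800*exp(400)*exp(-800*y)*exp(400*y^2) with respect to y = exp(400*(y - 1)^2) + C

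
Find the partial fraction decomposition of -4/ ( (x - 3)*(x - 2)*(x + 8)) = -2/(55*(x + 8)) + 2/(5*(x - 2)) - 4/(11*(x - 3))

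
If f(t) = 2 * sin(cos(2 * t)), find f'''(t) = 16*sin(2*t)^3*cos(cos(2*t)) - 48*sin(2*t)*sin(cos(2*t))*cos(2*t) + 16*sin(2*t)*cos(cos(2*t))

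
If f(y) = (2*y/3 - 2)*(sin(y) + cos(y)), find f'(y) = 2*sqrt(2)*y*cos(y + pi/4)/3 + 8*sin(y)/3 - 4*cos(y)/3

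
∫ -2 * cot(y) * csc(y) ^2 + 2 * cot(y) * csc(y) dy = (csc(y) - 1)^2 + C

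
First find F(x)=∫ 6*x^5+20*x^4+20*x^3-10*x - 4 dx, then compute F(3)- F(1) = 2048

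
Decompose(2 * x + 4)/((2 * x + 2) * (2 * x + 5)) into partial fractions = 1/(3*(2*x + 5)) + 1/(3*(x + 1))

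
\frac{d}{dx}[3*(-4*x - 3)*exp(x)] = -12*x*exp(x) - 21*exp(x)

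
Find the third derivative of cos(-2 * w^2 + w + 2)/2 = -32*w^3*sin(-2*w^2 + w + 2) + 24*w^2*sin(-2*w^2 + w + 2) - 6*w*sin(-2*w^2 + w + 2) - 24*w*cos(-2*w^2 + w + 2) + sin(-2*w^2 + w + 2)/2 + 6*cos(-2*w^2 + w + 2)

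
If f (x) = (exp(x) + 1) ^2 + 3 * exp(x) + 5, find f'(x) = 2*exp(2*x) + 5*exp(x)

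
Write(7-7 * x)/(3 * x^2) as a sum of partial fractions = -7/(3*x) + 7/(3*x^2)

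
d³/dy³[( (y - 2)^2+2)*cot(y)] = -6*y^2*cot(y)^4 - 8*y^2*cot(y)^2 - 2*y^2 + 24*y*cot(y)^4 + 12*y*cot(y)^3 + 32*y*cot(y)^2 + 12*y*cot(y) + 8*y - 36*cot(y)^4 - 24*cot(y)^3 - 54*cot(y)^2 - 24*cot(y) - 18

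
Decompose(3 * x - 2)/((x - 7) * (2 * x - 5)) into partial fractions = -11/(9*(2*x - 5)) + 19/(9*(x - 7))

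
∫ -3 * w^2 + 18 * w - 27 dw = -w^3 + 9*w^2 - 27*w + C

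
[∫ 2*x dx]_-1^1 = 0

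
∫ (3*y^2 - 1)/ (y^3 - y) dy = log(y^3 - y) + C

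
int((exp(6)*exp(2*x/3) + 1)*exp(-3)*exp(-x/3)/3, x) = 2*sinh(x/3 + 3) + C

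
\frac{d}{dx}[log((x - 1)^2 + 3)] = (2*x - 2)/(x^2 - 2*x + 4)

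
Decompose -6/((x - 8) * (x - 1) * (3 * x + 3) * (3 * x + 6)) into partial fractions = 1/(45*(x + 2)) - 1/(27*(x + 1)) + 1/(63*(x - 1)) - 1/(945*(x - 8))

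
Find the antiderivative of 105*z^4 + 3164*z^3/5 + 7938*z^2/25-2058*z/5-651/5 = 21*z^5 + 791*z^4/5 + 2646*z^3/25 - 1029*z^2/5 - 651*z/5 + C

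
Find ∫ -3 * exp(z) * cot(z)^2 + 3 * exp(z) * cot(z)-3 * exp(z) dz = 3*exp(z)*cot(z) + C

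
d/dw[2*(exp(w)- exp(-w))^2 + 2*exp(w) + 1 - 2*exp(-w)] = (4*exp(4*w) + 2*exp(3*w) + 2*exp(w) - 4)*exp(-2*w)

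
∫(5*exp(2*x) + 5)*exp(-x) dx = 10*sinh(x) + C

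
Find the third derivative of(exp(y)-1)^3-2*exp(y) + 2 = 27*exp(3*y) - 24*exp(2*y) + exp(y)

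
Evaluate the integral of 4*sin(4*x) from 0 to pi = 0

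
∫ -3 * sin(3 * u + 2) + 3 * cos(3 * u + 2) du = sqrt(2)*sin(3*u + pi/4 + 2) + C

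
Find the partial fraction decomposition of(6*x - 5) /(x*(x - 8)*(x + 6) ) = -41/(84*(x + 6)) + 43/(112*(x - 8)) + 5/(48*x)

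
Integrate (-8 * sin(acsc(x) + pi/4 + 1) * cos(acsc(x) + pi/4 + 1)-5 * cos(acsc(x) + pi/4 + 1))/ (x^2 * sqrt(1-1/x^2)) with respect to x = (4*sin(acsc(x) + pi/4 + 1) + 5)*sin(acsc(x) + pi/4 + 1) + C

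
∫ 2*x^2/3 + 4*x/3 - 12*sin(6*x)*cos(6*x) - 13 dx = -(x + 9)*(-2*x^2 + 12*x + 9)/9 + cos(6*x)^2 + C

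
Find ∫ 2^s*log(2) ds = 2^s + C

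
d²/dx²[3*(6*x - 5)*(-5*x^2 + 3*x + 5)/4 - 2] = 129/2 - 135*x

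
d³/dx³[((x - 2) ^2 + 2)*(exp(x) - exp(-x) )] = (x^2*exp(2*x) + x^2 + 2*x*exp(2*x) - 10*x + 24)*exp(-x)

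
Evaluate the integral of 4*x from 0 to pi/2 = pi^2/2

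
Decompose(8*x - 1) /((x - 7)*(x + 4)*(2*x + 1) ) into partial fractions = 4/(21*(2*x + 1)) - 3/(7*(x + 4)) + 1/(3*(x - 7))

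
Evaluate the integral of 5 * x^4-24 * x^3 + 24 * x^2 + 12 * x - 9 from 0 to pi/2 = (-3 + pi/2)^2*(-pi/2 + pi^3/8)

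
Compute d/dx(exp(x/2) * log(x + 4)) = (x*exp(x/2)*log(x + 4) + 4*exp(x/2)*log(x + 4) + 2*exp(x/2))/(2*x + 8)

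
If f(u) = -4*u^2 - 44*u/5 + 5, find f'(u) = -8*u - 44/5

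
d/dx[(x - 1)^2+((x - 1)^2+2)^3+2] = 6*x^5 - 30*x^4 + 84*x^3 - 132*x^2 + 128*x - 56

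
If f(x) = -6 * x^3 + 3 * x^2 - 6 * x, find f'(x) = -18*x^2 + 6*x - 6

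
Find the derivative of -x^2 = -2*x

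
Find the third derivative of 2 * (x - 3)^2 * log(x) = (4*x^2 + 12*x + 36)/x^3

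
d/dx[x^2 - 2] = 2*x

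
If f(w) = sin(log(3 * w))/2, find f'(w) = cos(log(w) + log(3))/(2*w)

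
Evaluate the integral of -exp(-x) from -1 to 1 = -E + exp(-1)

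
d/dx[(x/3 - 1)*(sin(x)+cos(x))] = -x*sin(x)/3 + x*cos(x)/3 + 4*sin(x)/3 - 2*cos(x)/3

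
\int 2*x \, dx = x^2 + C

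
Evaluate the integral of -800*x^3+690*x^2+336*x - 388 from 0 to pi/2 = (2 - pi)*(-2*pi - 5)*(-25*pi^2/4 - 19 + 35*pi/2) - 190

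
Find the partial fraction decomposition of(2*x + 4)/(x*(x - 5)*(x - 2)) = -4/(3*(x - 2)) + 14/(15*(x - 5)) + 2/(5*x)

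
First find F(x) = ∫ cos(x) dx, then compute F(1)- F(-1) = 2*sin(1)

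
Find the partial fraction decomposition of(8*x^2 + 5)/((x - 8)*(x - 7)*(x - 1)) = 13/(42*(x - 1)) - 397/(6*(x - 7)) + 517/(7*(x - 8))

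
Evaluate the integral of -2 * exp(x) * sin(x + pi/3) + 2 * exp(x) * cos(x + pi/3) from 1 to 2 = 2*E*(E*cos(pi/3 + 2) - cos(1 + pi/3))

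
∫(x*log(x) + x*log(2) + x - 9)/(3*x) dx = (x - 9)*log(2*x)/3 + C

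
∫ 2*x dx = x^2 + C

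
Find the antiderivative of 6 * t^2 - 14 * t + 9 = 2*t^3 - 7*t^2 + 9*t + C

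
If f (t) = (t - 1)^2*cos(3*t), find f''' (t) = 27*t^2*sin(3*t) - 54*sqrt(2)*t*sin(3*t + pi/4) + 9*sin(3*t) + 54*cos(3*t)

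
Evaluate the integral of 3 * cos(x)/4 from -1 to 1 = 3*sin(1)/2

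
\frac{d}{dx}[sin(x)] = cos(x)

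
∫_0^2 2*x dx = 4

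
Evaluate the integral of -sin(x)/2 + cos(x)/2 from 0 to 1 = -1/2 + cos(1)/2 + sin(1)/2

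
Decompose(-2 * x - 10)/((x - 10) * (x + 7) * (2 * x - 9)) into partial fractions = 76/(253*(2*x - 9)) + 4/(391*(x + 7)) - 30/(187*(x - 10))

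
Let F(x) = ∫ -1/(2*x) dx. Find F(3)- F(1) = -log(3)/2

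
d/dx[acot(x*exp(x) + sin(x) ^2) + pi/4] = -(x*exp(x) + exp(x) + sin(2*x))/(x^2*exp(2*x) + 2*x*exp(x)*sin(x)^2 + sin(x)^4 + 1)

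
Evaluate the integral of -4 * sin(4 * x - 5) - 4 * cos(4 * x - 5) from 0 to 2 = cos(3) - cos(5) - sin(3) - sin(5)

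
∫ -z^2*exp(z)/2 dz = (-z^2/2 + z - 1)*exp(z) + C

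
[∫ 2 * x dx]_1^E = -1 + exp(2)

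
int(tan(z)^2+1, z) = tan(z) + C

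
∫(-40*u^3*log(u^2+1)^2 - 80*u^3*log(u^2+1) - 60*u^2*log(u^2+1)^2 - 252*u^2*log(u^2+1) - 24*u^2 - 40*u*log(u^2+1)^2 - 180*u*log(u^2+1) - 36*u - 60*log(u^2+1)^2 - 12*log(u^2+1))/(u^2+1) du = (2*u + 3)*(-5*(2*u + 3)*log(u^2 + 1) - 6)*log(u^2 + 1) + C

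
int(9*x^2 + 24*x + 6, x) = 3*x^3 + 12*x^2 + 6*x + C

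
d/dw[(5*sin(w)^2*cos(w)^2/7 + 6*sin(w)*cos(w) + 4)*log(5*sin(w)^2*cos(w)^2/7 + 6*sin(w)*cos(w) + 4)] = 4*(5*log(-5*sin(w)^4/7 + 5*sin(w)^2/7 + 6*sin(w)*cos(w) + 4)*sin(w)*cos(w)/7 + 3*log(-5*sin(w)^4/7 + 5*sin(w)^2/7 + 6*sin(w)*cos(w) + 4) + 5*sin(w)*cos(w)/7 + 3)*sin(w + pi/4)*cos(w + pi/4)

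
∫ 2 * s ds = s^2 + C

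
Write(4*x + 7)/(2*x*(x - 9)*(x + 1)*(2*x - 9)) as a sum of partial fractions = -100/(891*(2*x - 9)) - 3/(220*(x + 1)) + 43/(1620*(x - 9)) + 7/(162*x)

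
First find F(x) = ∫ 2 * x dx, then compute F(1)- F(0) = 1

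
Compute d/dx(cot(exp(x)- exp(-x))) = -(exp(2*x) + 1)*exp(-x)/sin(exp(x) - exp(-x))^2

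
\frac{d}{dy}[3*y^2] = 6*y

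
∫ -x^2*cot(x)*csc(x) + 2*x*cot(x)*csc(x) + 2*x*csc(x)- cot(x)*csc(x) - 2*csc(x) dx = (x - 1)^2*csc(x) + C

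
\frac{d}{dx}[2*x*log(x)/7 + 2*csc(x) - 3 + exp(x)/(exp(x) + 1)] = (2*exp(2*x)*log(x) - 14*exp(2*x)*cot(x)*csc(x) + 2*exp(2*x) + 4*exp(x)*log(x) - 28*exp(x)*cot(x)*csc(x) + 11*exp(x) + 2*log(x) - 14*cot(x)*csc(x) + 2)/(7*exp(2*x) + 14*exp(x) + 7)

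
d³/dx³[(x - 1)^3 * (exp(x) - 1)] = x^3*exp(x) + 6*x^2*exp(x) + 3*x*exp(x) - 4*exp(x) - 6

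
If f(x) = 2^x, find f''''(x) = 2^x*log(2)^4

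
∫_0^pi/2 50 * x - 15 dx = -4 + 5*pi/2 + (-2 + 5*pi/2)^2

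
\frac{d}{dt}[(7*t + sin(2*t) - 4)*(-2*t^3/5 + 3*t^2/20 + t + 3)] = -4*t^3*cos(2*t)/5 - 56*t^3/5 - 6*t^2*sin(2*t)/5 + 3*t^2*cos(2*t)/10 + 159*t^2/20 + 3*t*sin(2*t)/10 + 2*t*cos(2*t) + 64*t/5 + sin(2*t) + 6*cos(2*t) + 17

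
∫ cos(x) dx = sin(x) + C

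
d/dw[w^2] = 2*w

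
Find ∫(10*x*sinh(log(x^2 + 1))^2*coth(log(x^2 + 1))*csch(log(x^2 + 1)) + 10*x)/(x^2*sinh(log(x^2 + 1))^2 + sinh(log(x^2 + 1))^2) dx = -5*coth(log(x^2 + 1)) - 5*csch(log(x^2 + 1)) + C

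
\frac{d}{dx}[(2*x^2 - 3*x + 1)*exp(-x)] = (-2*x^2 + 7*x - 4)*exp(-x)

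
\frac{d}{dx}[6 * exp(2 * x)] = 12*exp(2*x)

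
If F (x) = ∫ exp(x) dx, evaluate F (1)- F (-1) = E - exp(-1)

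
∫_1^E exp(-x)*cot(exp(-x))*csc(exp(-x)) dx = -csc(exp(-1)) + csc(exp(-E))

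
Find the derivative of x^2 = 2*x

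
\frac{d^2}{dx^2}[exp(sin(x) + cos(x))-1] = (-sin(2*x) - sqrt(2)*sin(x + pi/4) + 1)*exp(sin(x))*exp(cos(x))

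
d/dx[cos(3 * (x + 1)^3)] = -9*(x + 1)^2*sin(3*x^3 + 9*x^2 + 9*x + 3)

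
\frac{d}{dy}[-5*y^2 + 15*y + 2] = 15 - 10*y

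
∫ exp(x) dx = exp(x) + C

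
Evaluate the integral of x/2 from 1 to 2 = 3/4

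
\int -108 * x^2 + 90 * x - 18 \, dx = -36*x^3 + 45*x^2 - 18*x + C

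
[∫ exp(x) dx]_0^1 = -1 + E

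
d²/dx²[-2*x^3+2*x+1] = -12*x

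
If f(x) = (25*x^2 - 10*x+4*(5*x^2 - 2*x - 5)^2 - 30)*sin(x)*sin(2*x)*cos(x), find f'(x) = 100*x^4*sin(4*x) - 80*x^3*sin(4*x) - 100*x^3*cos(4*x) + 100*x^3 - 159*x^2*sin(4*x) + 60*x^2*cos(4*x) - 60*x^2 + 70*x*sin(4*x) + 159*x*cos(4*x)/2 - 159*x/2 + 70*sin(4*x) - 35*cos(4*x)/2 + 35/2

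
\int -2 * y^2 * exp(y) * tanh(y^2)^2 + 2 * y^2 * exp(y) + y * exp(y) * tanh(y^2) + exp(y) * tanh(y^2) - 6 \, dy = y*(exp(y)*tanh(y^2) - 6) + C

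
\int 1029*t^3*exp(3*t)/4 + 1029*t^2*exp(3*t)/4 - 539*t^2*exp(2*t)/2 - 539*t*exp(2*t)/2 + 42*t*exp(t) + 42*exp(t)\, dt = -28*t*exp(t) + (7*t*exp(t) - 4)^3/4 + (7*t*exp(t) - 4)^2/4 + C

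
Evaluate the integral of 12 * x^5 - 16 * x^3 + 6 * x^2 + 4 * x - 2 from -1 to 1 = 0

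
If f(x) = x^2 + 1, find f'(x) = 2*x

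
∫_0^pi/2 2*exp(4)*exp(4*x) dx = -exp(4)/2 + exp(4 + 2*pi)/2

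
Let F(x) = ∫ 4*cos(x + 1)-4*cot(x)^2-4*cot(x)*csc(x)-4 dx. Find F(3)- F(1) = 4/tan(3) - 4/sin(1) - 4*sin(2) + 4*sin(4) - 4/tan(1) + 4/sin(3)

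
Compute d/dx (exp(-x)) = -exp(-x)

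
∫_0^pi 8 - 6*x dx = -3 + (1 + 3*pi)*(3 - pi)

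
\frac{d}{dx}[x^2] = 2*x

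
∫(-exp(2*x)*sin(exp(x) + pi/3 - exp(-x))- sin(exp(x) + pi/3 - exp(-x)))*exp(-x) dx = cos(2*sinh(x) + pi/3) + C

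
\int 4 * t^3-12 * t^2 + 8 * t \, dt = t^4 - 4*t^3 + 4*t^2 + C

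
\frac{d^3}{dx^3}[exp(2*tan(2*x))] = 32*(2*tan(2*x)^6 + 6*tan(2*x)^5 + 9*tan(2*x)^4 + 12*tan(2*x)^3 + 10*tan(2*x)^2 + 6*tan(2*x) + 3)*exp(2*tan(2*x))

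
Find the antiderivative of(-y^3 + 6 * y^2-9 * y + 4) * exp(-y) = (y - 1)^3*exp(-y) + C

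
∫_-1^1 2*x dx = 0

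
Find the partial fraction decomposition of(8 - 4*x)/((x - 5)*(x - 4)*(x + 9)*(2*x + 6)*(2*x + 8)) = 11/(5460*(x + 9)) - 1/(60*(x + 4)) + 5/(336*(x + 3)) + 1/(364*(x - 4)) - 1/(336*(x - 5))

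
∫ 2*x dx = x^2 + C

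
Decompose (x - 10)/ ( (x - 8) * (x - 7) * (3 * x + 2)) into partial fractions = -48/(299*(3*x + 2)) + 3/(23*(x - 7)) - 1/(13*(x - 8))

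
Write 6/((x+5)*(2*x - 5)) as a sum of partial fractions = 4/(5*(2*x - 5)) - 2/(5*(x + 5))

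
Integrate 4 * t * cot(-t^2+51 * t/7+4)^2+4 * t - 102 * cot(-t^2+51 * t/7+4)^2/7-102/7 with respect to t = 2*cot(-t^2 + 51*t/7 + 4) + C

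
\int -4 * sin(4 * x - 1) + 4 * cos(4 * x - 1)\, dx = sin(4*x - 1) + cos(4*x - 1) + C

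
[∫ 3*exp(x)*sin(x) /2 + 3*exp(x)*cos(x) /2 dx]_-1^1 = 3*(exp(-1) + E)*sin(1)/2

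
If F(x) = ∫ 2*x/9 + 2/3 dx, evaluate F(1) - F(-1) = 4/3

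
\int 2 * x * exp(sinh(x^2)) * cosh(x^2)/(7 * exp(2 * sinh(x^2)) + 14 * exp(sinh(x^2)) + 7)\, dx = (22*exp(sinh(x^2)) + 21)/(7*(exp(sinh(x^2)) + 1)) + C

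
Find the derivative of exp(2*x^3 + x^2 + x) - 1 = 6*x^2*exp(2*x^3 + x^2 + x) + 2*x*exp(2*x^3 + x^2 + x) + exp(2*x^3 + x^2 + x)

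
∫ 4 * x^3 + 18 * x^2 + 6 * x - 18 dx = x^4 + 6*x^3 + 3*x^2 - 18*x + C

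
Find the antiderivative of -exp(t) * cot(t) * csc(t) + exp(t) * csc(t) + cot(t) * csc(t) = (exp(t) - 1)*csc(t) + C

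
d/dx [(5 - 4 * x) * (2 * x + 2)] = 2 - 16*x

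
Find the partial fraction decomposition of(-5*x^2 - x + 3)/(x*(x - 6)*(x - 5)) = 127/(5*(x - 5)) - 61/(2*(x - 6)) + 1/(10*x)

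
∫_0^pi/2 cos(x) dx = 1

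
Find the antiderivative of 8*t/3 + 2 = 4*t^2/3 + 2*t + C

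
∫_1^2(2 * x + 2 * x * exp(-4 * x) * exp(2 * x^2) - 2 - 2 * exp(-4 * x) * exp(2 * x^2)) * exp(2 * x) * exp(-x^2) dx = E - exp(-1)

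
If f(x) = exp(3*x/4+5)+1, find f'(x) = 3*exp(3*x/4 + 5)/4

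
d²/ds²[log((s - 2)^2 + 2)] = (-2*s^2 + 8*s - 4)/(s^4 - 8*s^3 + 28*s^2 - 48*s + 36)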